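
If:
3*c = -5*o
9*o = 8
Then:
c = -40/27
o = 8/9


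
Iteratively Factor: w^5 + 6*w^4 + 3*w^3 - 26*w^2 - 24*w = (w + 3)*(w^4 + 3*w^3 - 6*w^2 - 8*w) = (w + 1)*(w + 3)*(w^3 + 2*w^2 - 8*w) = (w - 2)*(w + 1)*(w + 3)*(w^2 + 4*w) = (w - 2)*(w + 1)*(w + 3)*(w + 4)*(w)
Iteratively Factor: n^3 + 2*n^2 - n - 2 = (n + 2)*(n^2 - 1) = (n - 1)*(n + 2)*(n + 1)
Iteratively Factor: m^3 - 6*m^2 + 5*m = (m - 1)*(m^2 - 5*m) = m*(m - 1)*(m - 5)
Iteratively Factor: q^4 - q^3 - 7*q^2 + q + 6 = (q + 1)*(q^3 - 2*q^2 - 5*q + 6) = (q - 3)*(q + 1)*(q^2 + q - 2) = (q - 3)*(q - 1)*(q + 1)*(q + 2)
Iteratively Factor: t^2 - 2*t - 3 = (t - 3)*(t + 1)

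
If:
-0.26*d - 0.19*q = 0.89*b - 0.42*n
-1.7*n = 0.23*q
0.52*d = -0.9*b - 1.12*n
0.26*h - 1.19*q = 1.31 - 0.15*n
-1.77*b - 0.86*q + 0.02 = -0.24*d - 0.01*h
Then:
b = 0.06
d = -0.13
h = 4.66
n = 0.01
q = -0.08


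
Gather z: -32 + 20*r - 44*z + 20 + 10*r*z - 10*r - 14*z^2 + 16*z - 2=10*r - 14*z^2 + z*(10*r - 28) - 14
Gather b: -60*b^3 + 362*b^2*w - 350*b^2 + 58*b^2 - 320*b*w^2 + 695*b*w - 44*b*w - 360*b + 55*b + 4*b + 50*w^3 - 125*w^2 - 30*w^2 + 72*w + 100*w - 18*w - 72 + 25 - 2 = -60*b^3 + b^2*(362*w - 292) + b*(-320*w^2 + 651*w - 301) + 50*w^3 - 155*w^2 + 154*w - 49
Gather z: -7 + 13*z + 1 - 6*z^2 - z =-6*z^2 + 12*z - 6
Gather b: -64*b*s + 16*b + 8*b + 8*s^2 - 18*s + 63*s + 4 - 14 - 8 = b*(24 - 64*s) + 8*s^2 + 45*s - 18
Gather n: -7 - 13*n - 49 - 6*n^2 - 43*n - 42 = -6*n^2 - 56*n - 98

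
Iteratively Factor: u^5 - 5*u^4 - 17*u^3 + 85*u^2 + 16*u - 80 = (u - 1)*(u^4 - 4*u^3 - 21*u^2 + 64*u + 80) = (u - 4)*(u - 1)*(u^3 - 21*u - 20) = (u - 4)*(u - 1)*(u + 1)*(u^2 - u - 20) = (u - 4)*(u - 1)*(u + 1)*(u + 4)*(u - 5)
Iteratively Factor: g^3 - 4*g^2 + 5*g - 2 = (g - 1)*(g^2 - 3*g + 2) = (g - 2)*(g - 1)*(g - 1)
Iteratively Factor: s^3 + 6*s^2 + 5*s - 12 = (s + 4)*(s^2 + 2*s - 3) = (s - 1)*(s + 4)*(s + 3)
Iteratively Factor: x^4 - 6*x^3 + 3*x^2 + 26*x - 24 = (x - 1)*(x^3 - 5*x^2 - 2*x + 24) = (x - 3)*(x - 1)*(x^2 - 2*x - 8) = (x - 4)*(x - 3)*(x - 1)*(x + 2)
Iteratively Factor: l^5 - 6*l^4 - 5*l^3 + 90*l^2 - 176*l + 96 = (l + 4)*(l^4 - 10*l^3 + 35*l^2 - 50*l + 24) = (l - 1)*(l + 4)*(l^3 - 9*l^2 + 26*l - 24) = (l - 2)*(l - 1)*(l + 4)*(l^2 - 7*l + 12) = (l - 4)*(l - 2)*(l - 1)*(l + 4)*(l - 3)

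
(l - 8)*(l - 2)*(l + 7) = l^3 - 3*l^2 - 54*l + 112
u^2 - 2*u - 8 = (u - 4)*(u + 2)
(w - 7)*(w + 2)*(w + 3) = w^3 - 2*w^2 - 29*w - 42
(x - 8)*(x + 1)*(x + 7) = x^3 - 57*x - 56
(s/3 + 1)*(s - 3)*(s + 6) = s^3/3 + 2*s^2 - 3*s - 18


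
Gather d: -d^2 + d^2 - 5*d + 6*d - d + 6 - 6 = 0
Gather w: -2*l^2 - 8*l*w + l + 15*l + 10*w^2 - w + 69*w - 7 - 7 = -2*l^2 + 16*l + 10*w^2 + w*(68 - 8*l) - 14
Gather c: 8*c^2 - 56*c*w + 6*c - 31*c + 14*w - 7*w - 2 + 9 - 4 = 8*c^2 + c*(-56*w - 25) + 7*w + 3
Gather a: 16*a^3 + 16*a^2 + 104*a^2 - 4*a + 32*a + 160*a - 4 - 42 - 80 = 16*a^3 + 120*a^2 + 188*a - 126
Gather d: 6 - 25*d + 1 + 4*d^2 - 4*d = 4*d^2 - 29*d + 7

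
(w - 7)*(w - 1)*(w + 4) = w^3 - 4*w^2 - 25*w + 28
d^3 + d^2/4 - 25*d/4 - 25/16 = (d - 5/2)*(d + 1/4)*(d + 5/2)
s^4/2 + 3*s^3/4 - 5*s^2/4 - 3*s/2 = s*(s/2 + 1)*(s - 3/2)*(s + 1)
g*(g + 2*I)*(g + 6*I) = g^3 + 8*I*g^2 - 12*g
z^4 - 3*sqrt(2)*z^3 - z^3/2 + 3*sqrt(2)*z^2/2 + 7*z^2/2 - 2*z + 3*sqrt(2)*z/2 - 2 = (z - 1)*(z + 1/2)*(z - 2*sqrt(2))*(z - sqrt(2))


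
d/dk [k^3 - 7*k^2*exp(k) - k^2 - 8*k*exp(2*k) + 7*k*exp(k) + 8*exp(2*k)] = -7*k^2*exp(k) + 3*k^2 - 16*k*exp(2*k) - 7*k*exp(k) - 2*k + 8*exp(2*k) + 7*exp(k)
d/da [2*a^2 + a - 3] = 4*a + 1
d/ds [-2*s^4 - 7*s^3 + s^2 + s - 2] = -8*s^3 - 21*s^2 + 2*s + 1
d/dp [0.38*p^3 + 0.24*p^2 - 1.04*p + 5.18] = 1.14*p^2 + 0.48*p - 1.04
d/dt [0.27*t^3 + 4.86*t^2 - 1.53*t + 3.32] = 0.81*t^2 + 9.72*t - 1.53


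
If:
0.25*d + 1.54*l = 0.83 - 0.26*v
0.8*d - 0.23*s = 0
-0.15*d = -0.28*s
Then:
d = 0.00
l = 0.538961038961039 - 0.168831168831169*v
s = 0.00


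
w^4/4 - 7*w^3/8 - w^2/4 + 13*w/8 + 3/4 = (w/4 + 1/4)*(w - 3)*(w - 2)*(w + 1/2)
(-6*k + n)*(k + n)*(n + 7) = -6*k^2*n - 42*k^2 - 5*k*n^2 - 35*k*n + n^3 + 7*n^2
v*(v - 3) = v^2 - 3*v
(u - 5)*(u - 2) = u^2 - 7*u + 10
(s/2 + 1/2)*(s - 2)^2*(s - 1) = s^4/2 - 2*s^3 + 3*s^2/2 + 2*s - 2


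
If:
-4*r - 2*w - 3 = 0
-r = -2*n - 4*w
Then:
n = -9*w/4 - 3/8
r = -w/2 - 3/4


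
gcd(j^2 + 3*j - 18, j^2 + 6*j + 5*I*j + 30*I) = j + 6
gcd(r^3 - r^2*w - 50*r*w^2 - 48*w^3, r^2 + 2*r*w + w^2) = r + w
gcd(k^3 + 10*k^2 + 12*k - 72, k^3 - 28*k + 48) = k^2 + 4*k - 12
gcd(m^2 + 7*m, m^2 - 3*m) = m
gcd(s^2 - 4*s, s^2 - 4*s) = s^2 - 4*s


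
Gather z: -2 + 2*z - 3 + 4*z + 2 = 6*z - 3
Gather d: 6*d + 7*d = 13*d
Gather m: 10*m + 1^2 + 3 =10*m + 4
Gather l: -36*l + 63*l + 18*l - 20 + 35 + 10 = 45*l + 25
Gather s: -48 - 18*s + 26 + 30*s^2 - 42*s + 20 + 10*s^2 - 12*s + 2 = 40*s^2 - 72*s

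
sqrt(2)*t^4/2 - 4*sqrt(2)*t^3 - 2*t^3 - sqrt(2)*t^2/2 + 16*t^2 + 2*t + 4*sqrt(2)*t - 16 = (t - 8)*(t - 1)*(t - 2*sqrt(2))*(sqrt(2)*t/2 + sqrt(2)/2)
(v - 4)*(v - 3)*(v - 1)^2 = v^4 - 9*v^3 + 27*v^2 - 31*v + 12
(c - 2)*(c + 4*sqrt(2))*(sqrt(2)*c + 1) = sqrt(2)*c^3 - 2*sqrt(2)*c^2 + 9*c^2 - 18*c + 4*sqrt(2)*c - 8*sqrt(2)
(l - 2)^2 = l^2 - 4*l + 4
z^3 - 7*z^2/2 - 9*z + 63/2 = (z - 7/2)*(z - 3)*(z + 3)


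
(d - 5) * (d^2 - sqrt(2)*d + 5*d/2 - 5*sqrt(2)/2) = d^3 - 5*d^2/2 - sqrt(2)*d^2 - 25*d/2 + 5*sqrt(2)*d/2 + 25*sqrt(2)/2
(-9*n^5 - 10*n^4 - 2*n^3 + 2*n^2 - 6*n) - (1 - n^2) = -9*n^5 - 10*n^4 - 2*n^3 + 3*n^2 - 6*n - 1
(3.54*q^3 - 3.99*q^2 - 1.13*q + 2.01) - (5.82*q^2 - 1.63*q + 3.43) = 3.54*q^3 - 9.81*q^2 + 0.5*q - 1.42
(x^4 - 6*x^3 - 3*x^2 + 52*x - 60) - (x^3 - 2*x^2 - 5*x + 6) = x^4 - 7*x^3 - x^2 + 57*x - 66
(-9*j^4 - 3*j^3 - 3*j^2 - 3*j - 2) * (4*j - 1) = -36*j^5 - 3*j^4 - 9*j^3 - 9*j^2 - 5*j + 2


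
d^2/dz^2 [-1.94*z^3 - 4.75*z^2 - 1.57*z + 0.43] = -11.64*z - 9.5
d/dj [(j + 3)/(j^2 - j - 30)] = (j^2 - j - (j + 3)*(2*j - 1) - 30)/(-j^2 + j + 30)^2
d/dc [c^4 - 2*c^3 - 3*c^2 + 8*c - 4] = 4*c^3 - 6*c^2 - 6*c + 8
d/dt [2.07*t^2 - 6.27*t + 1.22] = 4.14*t - 6.27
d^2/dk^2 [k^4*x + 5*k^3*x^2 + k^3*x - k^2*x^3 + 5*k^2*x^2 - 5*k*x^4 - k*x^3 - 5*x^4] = 2*x*(6*k^2 + 15*k*x + 3*k - x^2 + 5*x)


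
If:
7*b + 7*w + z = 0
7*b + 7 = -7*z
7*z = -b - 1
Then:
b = -1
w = 1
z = 0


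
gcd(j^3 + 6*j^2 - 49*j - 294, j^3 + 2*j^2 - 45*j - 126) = j^2 - j - 42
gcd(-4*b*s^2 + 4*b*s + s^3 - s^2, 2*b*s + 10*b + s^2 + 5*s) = 1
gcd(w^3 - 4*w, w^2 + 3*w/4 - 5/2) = w + 2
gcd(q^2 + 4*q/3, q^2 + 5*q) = q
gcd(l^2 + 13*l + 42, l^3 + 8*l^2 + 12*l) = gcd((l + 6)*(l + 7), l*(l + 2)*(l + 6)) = l + 6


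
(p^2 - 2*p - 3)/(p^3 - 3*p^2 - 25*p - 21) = (p - 3)/(p^2 - 4*p - 21)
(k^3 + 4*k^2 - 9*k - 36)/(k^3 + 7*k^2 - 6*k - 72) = (k + 3)/(k + 6)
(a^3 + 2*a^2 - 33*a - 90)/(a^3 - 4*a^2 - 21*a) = (a^2 - a - 30)/(a*(a - 7))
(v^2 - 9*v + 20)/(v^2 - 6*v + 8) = (v - 5)/(v - 2)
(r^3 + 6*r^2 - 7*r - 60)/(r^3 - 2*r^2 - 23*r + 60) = (r + 4)/(r - 4)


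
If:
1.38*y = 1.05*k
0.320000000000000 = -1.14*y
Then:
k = -0.37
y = -0.28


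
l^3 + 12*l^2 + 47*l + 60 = (l + 3)*(l + 4)*(l + 5)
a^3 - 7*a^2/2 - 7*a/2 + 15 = (a - 3)*(a - 5/2)*(a + 2)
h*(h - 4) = h^2 - 4*h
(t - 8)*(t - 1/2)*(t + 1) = t^3 - 15*t^2/2 - 9*t/2 + 4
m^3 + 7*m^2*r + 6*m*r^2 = m*(m + r)*(m + 6*r)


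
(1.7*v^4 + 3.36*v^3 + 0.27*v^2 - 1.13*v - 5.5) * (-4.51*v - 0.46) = -7.667*v^5 - 15.9356*v^4 - 2.7633*v^3 + 4.9721*v^2 + 25.3248*v + 2.53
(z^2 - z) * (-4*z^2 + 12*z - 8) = -4*z^4 + 16*z^3 - 20*z^2 + 8*z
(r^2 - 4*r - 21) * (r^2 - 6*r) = r^4 - 10*r^3 + 3*r^2 + 126*r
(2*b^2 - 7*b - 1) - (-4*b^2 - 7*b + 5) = 6*b^2 - 6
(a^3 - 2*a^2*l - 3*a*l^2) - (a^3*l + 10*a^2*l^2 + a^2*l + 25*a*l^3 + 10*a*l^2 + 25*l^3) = -a^3*l + a^3 - 10*a^2*l^2 - 3*a^2*l - 25*a*l^3 - 13*a*l^2 - 25*l^3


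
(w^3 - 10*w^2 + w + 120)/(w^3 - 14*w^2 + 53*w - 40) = (w + 3)/(w - 1)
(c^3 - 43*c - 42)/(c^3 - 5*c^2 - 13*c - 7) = (c + 6)/(c + 1)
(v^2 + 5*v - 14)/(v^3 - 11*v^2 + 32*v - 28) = (v + 7)/(v^2 - 9*v + 14)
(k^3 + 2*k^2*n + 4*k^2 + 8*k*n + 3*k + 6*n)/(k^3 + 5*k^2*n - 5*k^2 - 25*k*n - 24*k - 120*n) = (k^2 + 2*k*n + k + 2*n)/(k^2 + 5*k*n - 8*k - 40*n)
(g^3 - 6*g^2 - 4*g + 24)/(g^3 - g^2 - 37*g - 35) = (-g^3 + 6*g^2 + 4*g - 24)/(-g^3 + g^2 + 37*g + 35)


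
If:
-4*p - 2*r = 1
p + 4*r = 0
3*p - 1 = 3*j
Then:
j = -13/21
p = -2/7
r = 1/14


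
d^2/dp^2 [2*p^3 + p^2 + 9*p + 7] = 12*p + 2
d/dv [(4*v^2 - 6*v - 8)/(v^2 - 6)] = 2*(3*v^2 - 16*v + 18)/(v^4 - 12*v^2 + 36)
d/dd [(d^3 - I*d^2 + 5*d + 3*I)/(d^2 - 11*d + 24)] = (d^4 - 22*d^3 + d^2*(67 + 11*I) - 54*I*d + 120 + 33*I)/(d^4 - 22*d^3 + 169*d^2 - 528*d + 576)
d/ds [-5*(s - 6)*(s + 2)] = 20 - 10*s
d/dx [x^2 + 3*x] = 2*x + 3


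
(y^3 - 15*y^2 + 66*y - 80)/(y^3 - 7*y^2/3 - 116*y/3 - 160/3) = 3*(y^2 - 7*y + 10)/(3*y^2 + 17*y + 20)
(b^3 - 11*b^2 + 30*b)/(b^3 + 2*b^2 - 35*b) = (b - 6)/(b + 7)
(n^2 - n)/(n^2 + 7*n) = (n - 1)/(n + 7)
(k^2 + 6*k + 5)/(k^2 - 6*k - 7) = (k + 5)/(k - 7)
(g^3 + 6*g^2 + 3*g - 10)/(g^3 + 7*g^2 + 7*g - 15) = (g + 2)/(g + 3)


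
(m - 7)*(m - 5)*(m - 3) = m^3 - 15*m^2 + 71*m - 105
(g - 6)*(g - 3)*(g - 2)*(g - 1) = g^4 - 12*g^3 + 47*g^2 - 72*g + 36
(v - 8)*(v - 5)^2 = v^3 - 18*v^2 + 105*v - 200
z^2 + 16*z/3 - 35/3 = (z - 5/3)*(z + 7)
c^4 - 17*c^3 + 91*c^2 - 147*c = c*(c - 7)^2*(c - 3)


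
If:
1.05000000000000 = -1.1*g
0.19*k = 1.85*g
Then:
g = -0.95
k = -9.29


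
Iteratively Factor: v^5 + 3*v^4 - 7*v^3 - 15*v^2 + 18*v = (v - 1)*(v^4 + 4*v^3 - 3*v^2 - 18*v) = v*(v - 1)*(v^3 + 4*v^2 - 3*v - 18) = v*(v - 1)*(v + 3)*(v^2 + v - 6) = v*(v - 2)*(v - 1)*(v + 3)*(v + 3)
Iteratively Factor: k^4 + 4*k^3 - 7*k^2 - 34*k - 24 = (k + 2)*(k^3 + 2*k^2 - 11*k - 12) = (k - 3)*(k + 2)*(k^2 + 5*k + 4) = (k - 3)*(k + 2)*(k + 4)*(k + 1)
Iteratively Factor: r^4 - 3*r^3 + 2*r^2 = (r)*(r^3 - 3*r^2 + 2*r) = r*(r - 1)*(r^2 - 2*r) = r^2*(r - 1)*(r - 2)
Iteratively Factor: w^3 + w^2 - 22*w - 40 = (w + 2)*(w^2 - w - 20) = (w + 2)*(w + 4)*(w - 5)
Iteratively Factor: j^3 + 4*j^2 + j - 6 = (j + 3)*(j^2 + j - 2) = (j + 2)*(j + 3)*(j - 1)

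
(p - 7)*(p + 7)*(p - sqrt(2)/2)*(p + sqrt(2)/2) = p^4 - 99*p^2/2 + 49/2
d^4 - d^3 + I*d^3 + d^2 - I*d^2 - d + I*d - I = (d - 1)*(d - I)*(d + I)^2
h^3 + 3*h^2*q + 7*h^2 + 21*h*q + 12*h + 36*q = (h + 3)*(h + 4)*(h + 3*q)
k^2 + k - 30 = (k - 5)*(k + 6)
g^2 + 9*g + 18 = (g + 3)*(g + 6)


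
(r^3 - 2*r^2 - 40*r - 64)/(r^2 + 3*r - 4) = (r^2 - 6*r - 16)/(r - 1)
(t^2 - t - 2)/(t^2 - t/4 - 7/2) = 4*(t + 1)/(4*t + 7)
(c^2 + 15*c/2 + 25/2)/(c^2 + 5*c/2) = (c + 5)/c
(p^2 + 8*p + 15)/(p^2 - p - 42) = (p^2 + 8*p + 15)/(p^2 - p - 42)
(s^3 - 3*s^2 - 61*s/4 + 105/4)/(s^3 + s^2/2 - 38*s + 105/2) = (s + 7/2)/(s + 7)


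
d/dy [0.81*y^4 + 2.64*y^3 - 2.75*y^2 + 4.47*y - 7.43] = 3.24*y^3 + 7.92*y^2 - 5.5*y + 4.47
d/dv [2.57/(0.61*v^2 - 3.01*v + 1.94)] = (7.7357 - 3.1354*v)/(0.61*v^2 - 3.01*v + 1.94)^2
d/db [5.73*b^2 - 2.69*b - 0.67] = 11.46*b - 2.69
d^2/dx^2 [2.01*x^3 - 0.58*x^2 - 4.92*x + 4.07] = 12.06*x - 1.16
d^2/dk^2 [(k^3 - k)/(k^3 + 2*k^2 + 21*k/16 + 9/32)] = 64*(-128*k^4 - 252*k^3 - 42*k^2 + 107*k + 42)/(2048*k^7 + 9216*k^6 + 17664*k^5 + 18688*k^4 + 11784*k^3 + 4428*k^2 + 918*k + 81)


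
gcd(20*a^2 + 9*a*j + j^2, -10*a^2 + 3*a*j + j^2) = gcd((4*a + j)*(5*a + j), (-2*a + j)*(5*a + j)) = 5*a + j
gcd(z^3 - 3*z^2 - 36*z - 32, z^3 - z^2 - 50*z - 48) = z^2 - 7*z - 8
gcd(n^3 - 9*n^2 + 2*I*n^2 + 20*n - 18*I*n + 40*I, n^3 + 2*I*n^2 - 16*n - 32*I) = n^2 + n*(-4 + 2*I) - 8*I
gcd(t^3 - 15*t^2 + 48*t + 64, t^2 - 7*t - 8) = t^2 - 7*t - 8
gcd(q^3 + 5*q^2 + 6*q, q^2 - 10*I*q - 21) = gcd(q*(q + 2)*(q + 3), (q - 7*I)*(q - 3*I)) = 1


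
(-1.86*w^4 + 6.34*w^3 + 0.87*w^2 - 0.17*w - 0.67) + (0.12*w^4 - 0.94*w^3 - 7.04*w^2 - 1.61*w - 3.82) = -1.74*w^4 + 5.4*w^3 - 6.17*w^2 - 1.78*w - 4.49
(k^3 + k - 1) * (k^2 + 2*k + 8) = k^5 + 2*k^4 + 9*k^3 + k^2 + 6*k - 8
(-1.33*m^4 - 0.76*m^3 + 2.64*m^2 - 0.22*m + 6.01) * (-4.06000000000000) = 5.3998*m^4 + 3.0856*m^3 - 10.7184*m^2 + 0.8932*m - 24.4006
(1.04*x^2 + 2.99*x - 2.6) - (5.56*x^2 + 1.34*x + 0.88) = -4.52*x^2 + 1.65*x - 3.48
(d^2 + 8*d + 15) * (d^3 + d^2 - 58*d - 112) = d^5 + 9*d^4 - 35*d^3 - 561*d^2 - 1766*d - 1680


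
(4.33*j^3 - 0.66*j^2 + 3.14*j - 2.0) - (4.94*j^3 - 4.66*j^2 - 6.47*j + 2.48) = -0.61*j^3 + 4.0*j^2 + 9.61*j - 4.48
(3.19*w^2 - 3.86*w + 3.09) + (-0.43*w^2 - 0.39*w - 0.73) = 2.76*w^2 - 4.25*w + 2.36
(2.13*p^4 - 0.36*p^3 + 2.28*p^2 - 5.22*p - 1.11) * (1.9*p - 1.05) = 4.047*p^5 - 2.9205*p^4 + 4.71*p^3 - 12.312*p^2 + 3.372*p + 1.1655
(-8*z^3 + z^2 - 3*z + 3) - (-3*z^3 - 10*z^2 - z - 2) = -5*z^3 + 11*z^2 - 2*z + 5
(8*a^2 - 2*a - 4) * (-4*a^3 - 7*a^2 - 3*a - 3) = -32*a^5 - 48*a^4 + 6*a^3 + 10*a^2 + 18*a + 12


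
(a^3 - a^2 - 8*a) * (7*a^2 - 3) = 7*a^5 - 7*a^4 - 59*a^3 + 3*a^2 + 24*a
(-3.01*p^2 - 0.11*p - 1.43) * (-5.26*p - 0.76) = 15.8326*p^3 + 2.8662*p^2 + 7.6054*p + 1.0868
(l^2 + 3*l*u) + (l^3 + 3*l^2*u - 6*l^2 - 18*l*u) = l^3 + 3*l^2*u - 5*l^2 - 15*l*u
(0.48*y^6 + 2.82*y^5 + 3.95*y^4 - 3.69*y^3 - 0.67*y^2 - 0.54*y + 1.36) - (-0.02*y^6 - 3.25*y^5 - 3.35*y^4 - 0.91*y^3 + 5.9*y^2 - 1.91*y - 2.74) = 0.5*y^6 + 6.07*y^5 + 7.3*y^4 - 2.78*y^3 - 6.57*y^2 + 1.37*y + 4.1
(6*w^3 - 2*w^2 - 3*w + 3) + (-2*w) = 6*w^3 - 2*w^2 - 5*w + 3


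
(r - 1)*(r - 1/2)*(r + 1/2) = r^3 - r^2 - r/4 + 1/4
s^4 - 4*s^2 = s^2*(s - 2)*(s + 2)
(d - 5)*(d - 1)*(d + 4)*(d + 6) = d^4 + 4*d^3 - 31*d^2 - 94*d + 120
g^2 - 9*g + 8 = (g - 8)*(g - 1)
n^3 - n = n*(n - 1)*(n + 1)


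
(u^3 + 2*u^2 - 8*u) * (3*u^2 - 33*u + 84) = 3*u^5 - 27*u^4 - 6*u^3 + 432*u^2 - 672*u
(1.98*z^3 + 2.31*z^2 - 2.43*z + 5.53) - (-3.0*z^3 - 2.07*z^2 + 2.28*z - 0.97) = 4.98*z^3 + 4.38*z^2 - 4.71*z + 6.5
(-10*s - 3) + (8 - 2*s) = 5 - 12*s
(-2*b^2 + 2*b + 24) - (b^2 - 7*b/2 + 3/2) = -3*b^2 + 11*b/2 + 45/2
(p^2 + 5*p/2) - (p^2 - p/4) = 11*p/4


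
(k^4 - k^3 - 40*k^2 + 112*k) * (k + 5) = k^5 + 4*k^4 - 45*k^3 - 88*k^2 + 560*k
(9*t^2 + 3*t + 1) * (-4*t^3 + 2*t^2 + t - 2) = -36*t^5 + 6*t^4 + 11*t^3 - 13*t^2 - 5*t - 2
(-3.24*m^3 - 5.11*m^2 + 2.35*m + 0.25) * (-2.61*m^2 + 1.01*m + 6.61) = 8.4564*m^5 + 10.0647*m^4 - 32.711*m^3 - 32.0561*m^2 + 15.786*m + 1.6525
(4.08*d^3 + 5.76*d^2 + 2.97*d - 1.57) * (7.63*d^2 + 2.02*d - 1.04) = 31.1304*d^5 + 52.1904*d^4 + 30.0531*d^3 - 11.9701*d^2 - 6.2602*d + 1.6328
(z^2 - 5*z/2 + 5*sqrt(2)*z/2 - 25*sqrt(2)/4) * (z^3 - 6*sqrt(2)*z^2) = z^5 - 7*sqrt(2)*z^4/2 - 5*z^4/2 - 30*z^3 + 35*sqrt(2)*z^3/4 + 75*z^2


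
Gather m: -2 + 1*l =l - 2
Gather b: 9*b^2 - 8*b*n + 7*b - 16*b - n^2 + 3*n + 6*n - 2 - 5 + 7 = 9*b^2 + b*(-8*n - 9) - n^2 + 9*n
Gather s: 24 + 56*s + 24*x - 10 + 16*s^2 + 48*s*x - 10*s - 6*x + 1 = 16*s^2 + s*(48*x + 46) + 18*x + 15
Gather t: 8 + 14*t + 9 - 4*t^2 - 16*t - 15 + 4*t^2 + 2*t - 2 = 0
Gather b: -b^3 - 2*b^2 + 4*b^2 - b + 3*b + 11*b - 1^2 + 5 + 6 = -b^3 + 2*b^2 + 13*b + 10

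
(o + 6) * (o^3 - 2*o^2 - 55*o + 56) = o^4 + 4*o^3 - 67*o^2 - 274*o + 336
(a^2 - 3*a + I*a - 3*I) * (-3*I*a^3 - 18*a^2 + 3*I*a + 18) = -3*I*a^5 - 15*a^4 + 9*I*a^4 + 45*a^3 - 15*I*a^3 + 15*a^2 + 45*I*a^2 - 45*a + 18*I*a - 54*I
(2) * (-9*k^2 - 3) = -18*k^2 - 6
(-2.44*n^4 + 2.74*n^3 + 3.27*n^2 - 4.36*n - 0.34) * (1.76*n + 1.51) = -4.2944*n^5 + 1.138*n^4 + 9.8926*n^3 - 2.7359*n^2 - 7.182*n - 0.5134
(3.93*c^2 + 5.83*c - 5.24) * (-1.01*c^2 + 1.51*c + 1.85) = -3.9693*c^4 + 0.0460000000000003*c^3 + 21.3662*c^2 + 2.8731*c - 9.694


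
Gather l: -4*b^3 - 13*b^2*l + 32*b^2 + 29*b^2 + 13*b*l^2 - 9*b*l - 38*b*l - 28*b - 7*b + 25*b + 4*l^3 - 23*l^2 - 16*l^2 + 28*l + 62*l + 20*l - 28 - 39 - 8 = -4*b^3 + 61*b^2 - 10*b + 4*l^3 + l^2*(13*b - 39) + l*(-13*b^2 - 47*b + 110) - 75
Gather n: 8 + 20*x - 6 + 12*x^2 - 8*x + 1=12*x^2 + 12*x + 3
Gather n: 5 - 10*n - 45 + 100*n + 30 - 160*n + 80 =70 - 70*n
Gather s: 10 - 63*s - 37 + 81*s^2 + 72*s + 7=81*s^2 + 9*s - 20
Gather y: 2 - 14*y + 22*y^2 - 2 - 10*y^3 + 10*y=-10*y^3 + 22*y^2 - 4*y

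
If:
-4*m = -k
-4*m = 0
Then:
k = 0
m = 0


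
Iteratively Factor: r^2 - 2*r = (r)*(r - 2)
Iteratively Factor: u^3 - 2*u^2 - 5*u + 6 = (u - 3)*(u^2 + u - 2) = (u - 3)*(u - 1)*(u + 2)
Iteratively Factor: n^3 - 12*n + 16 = (n - 2)*(n^2 + 2*n - 8) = (n - 2)^2*(n + 4)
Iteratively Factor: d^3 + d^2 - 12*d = (d)*(d^2 + d - 12) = d*(d + 4)*(d - 3)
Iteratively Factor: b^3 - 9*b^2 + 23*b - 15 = (b - 3)*(b^2 - 6*b + 5) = (b - 5)*(b - 3)*(b - 1)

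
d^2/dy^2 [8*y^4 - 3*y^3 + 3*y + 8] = 6*y*(16*y - 3)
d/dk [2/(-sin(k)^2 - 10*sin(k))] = 4*(sin(k) + 5)*cos(k)/((sin(k) + 10)^2*sin(k)^2)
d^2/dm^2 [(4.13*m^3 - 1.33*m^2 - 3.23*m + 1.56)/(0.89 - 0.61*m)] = (-3.073546*m^3 + 13.453062*m^2 - 19.628238*m + 4.453168)/(0.226981*m^3 - 0.993507*m^2 + 1.449543*m - 0.704969)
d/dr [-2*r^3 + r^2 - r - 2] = -6*r^2 + 2*r - 1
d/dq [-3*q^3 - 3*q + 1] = -9*q^2 - 3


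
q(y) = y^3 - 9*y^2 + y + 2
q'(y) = 3*y^2 - 18*y + 1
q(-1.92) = -40.18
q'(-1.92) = 46.62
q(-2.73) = -88.15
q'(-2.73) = 72.50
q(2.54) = -37.14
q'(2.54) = -25.37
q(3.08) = -51.08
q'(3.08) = -25.98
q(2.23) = -29.44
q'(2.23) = -24.22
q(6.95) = -90.07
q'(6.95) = 20.81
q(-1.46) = -21.76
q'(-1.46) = 33.67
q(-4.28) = -245.55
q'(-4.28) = 133.00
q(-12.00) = -3034.00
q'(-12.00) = 649.00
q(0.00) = 2.00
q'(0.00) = 1.00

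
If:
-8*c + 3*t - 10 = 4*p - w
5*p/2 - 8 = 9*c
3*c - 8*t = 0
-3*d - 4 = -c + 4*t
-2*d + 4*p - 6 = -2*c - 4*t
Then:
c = -284/547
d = -682/547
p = 728/547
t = -213/1094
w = 12859/1094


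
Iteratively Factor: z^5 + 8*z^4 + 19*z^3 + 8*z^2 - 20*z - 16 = (z + 4)*(z^4 + 4*z^3 + 3*z^2 - 4*z - 4) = (z + 2)*(z + 4)*(z^3 + 2*z^2 - z - 2) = (z - 1)*(z + 2)*(z + 4)*(z^2 + 3*z + 2) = (z - 1)*(z + 2)^2*(z + 4)*(z + 1)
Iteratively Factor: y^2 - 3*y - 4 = (y + 1)*(y - 4)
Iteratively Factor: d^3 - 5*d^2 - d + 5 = (d + 1)*(d^2 - 6*d + 5) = (d - 1)*(d + 1)*(d - 5)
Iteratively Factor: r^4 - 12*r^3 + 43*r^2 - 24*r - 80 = (r - 5)*(r^3 - 7*r^2 + 8*r + 16) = (r - 5)*(r - 4)*(r^2 - 3*r - 4) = (r - 5)*(r - 4)^2*(r + 1)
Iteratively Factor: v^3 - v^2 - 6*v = (v - 3)*(v^2 + 2*v) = v*(v - 3)*(v + 2)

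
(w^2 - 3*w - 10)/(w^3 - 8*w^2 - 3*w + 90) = (w + 2)/(w^2 - 3*w - 18)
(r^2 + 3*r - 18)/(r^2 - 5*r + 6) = (r + 6)/(r - 2)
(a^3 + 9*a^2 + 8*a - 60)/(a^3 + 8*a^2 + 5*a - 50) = (a + 6)/(a + 5)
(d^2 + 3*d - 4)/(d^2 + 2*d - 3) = (d + 4)/(d + 3)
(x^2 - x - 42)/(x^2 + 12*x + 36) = (x - 7)/(x + 6)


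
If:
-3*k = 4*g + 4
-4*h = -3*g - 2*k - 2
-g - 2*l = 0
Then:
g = -2*l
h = -l/6 - 1/6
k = 8*l/3 - 4/3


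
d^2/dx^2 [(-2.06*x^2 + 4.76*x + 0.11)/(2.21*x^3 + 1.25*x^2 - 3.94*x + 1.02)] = (-20.122492*x^6 + 139.489896*x^5 - 22.279452*x^4 + 147.351576*x^3 - 117.716538*x^2 - 41.152272*x + 37.10722)/(10.793861*x^9 + 18.315375*x^8 - 47.370687*x^7 - 48.407029*x^6 + 101.359218*x^5 + 9.705462*x^4 - 84.406132*x^3 + 51.403716*x^2 - 12.297528*x + 1.061208)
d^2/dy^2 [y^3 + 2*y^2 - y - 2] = 6*y + 4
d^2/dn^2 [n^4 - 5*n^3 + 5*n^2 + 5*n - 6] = 12*n^2 - 30*n + 10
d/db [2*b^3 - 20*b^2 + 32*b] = 6*b^2 - 40*b + 32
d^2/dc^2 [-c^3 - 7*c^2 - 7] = -6*c - 14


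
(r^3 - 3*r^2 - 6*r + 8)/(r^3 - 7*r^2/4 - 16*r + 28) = 4*(r^2 + r - 2)/(4*r^2 + 9*r - 28)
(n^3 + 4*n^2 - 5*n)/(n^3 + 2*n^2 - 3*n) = (n + 5)/(n + 3)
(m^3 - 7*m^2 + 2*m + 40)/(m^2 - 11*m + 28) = (m^2 - 3*m - 10)/(m - 7)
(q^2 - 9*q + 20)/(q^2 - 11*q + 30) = (q - 4)/(q - 6)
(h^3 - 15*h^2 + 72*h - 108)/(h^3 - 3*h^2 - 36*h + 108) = (h - 6)/(h + 6)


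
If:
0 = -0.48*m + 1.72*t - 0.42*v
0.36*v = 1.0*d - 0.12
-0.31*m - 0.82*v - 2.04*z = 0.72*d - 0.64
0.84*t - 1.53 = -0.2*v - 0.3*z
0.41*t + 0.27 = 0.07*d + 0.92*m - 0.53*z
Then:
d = 2.54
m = -1.10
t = 1.33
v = 6.72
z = -3.12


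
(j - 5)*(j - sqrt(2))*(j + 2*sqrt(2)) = j^3 - 5*j^2 + sqrt(2)*j^2 - 5*sqrt(2)*j - 4*j + 20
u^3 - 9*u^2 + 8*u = u*(u - 8)*(u - 1)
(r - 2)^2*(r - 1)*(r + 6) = r^4 + r^3 - 22*r^2 + 44*r - 24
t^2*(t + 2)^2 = t^4 + 4*t^3 + 4*t^2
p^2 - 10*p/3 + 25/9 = (p - 5/3)^2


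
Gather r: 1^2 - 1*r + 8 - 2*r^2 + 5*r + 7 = -2*r^2 + 4*r + 16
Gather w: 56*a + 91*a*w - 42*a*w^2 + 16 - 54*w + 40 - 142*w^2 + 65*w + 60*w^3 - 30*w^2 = 56*a + 60*w^3 + w^2*(-42*a - 172) + w*(91*a + 11) + 56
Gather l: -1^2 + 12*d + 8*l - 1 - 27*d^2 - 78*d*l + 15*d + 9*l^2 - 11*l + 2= -27*d^2 + 27*d + 9*l^2 + l*(-78*d - 3)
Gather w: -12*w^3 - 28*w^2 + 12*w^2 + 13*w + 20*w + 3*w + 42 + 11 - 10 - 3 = -12*w^3 - 16*w^2 + 36*w + 40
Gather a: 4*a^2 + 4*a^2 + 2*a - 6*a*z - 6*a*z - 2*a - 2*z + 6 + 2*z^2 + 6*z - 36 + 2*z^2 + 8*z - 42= 8*a^2 - 12*a*z + 4*z^2 + 12*z - 72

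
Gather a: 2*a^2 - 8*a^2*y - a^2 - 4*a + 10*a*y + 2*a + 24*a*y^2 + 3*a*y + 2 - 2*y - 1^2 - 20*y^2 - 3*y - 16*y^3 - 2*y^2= a^2*(1 - 8*y) + a*(24*y^2 + 13*y - 2) - 16*y^3 - 22*y^2 - 5*y + 1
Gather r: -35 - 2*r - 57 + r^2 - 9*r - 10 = r^2 - 11*r - 102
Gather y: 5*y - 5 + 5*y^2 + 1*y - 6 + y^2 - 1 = 6*y^2 + 6*y - 12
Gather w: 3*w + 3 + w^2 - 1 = w^2 + 3*w + 2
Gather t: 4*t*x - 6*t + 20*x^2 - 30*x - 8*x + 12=t*(4*x - 6) + 20*x^2 - 38*x + 12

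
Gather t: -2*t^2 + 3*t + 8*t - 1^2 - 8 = -2*t^2 + 11*t - 9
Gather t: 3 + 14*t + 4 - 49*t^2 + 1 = -49*t^2 + 14*t + 8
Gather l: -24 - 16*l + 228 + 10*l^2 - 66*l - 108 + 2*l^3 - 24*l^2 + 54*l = 2*l^3 - 14*l^2 - 28*l + 96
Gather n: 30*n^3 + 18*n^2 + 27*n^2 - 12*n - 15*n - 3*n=30*n^3 + 45*n^2 - 30*n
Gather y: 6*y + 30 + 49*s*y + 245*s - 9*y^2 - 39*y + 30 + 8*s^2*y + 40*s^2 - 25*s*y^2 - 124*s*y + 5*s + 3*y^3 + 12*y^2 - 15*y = 40*s^2 + 250*s + 3*y^3 + y^2*(3 - 25*s) + y*(8*s^2 - 75*s - 48) + 60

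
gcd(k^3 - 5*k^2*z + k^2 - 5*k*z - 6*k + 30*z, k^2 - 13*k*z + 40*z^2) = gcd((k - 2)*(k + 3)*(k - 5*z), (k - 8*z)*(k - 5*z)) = -k + 5*z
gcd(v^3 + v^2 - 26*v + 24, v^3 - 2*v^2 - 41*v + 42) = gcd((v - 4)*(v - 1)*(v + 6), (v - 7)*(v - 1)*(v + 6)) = v^2 + 5*v - 6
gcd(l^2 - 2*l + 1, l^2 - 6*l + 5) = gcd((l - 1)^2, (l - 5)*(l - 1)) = l - 1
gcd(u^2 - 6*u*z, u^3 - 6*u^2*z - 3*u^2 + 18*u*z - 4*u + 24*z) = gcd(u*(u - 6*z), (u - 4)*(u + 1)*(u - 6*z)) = -u + 6*z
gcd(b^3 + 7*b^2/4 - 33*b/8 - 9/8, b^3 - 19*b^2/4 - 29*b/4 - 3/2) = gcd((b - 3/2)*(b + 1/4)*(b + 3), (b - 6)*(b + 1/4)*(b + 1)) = b + 1/4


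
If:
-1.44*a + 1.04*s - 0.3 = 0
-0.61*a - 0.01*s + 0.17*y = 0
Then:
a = 0.272503082614057*y - 0.00462392108508015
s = 0.37731196054254*y + 0.282059186189889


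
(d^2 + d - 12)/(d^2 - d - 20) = (d - 3)/(d - 5)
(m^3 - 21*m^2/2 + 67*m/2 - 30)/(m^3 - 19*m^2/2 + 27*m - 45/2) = (m - 4)/(m - 3)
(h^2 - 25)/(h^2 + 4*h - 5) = (h - 5)/(h - 1)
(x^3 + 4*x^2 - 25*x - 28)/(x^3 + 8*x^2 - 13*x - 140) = (x + 1)/(x + 5)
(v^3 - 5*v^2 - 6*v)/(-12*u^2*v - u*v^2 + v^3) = (-v^2 + 5*v + 6)/(12*u^2 + u*v - v^2)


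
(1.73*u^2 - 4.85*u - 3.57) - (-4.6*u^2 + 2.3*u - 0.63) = 6.33*u^2 - 7.15*u - 2.94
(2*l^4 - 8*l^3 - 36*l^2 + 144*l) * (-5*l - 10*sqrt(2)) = -10*l^5 - 20*sqrt(2)*l^4 + 40*l^4 + 80*sqrt(2)*l^3 + 180*l^3 - 720*l^2 + 360*sqrt(2)*l^2 - 1440*sqrt(2)*l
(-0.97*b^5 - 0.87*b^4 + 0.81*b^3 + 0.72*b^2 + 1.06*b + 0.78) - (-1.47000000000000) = -0.97*b^5 - 0.87*b^4 + 0.81*b^3 + 0.72*b^2 + 1.06*b + 2.25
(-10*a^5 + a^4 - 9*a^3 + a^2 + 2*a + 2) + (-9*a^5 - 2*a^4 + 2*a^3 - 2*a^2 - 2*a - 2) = -19*a^5 - a^4 - 7*a^3 - a^2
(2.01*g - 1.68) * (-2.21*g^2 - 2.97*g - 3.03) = -4.4421*g^3 - 2.2569*g^2 - 1.1007*g + 5.0904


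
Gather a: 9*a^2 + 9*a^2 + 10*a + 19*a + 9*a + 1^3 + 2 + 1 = 18*a^2 + 38*a + 4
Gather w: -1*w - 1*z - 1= -w - z - 1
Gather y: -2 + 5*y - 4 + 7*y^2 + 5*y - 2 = 7*y^2 + 10*y - 8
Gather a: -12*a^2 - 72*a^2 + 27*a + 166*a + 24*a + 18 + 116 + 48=-84*a^2 + 217*a + 182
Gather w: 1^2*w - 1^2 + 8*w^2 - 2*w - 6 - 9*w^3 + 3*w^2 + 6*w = -9*w^3 + 11*w^2 + 5*w - 7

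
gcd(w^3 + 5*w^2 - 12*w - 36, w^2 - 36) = w + 6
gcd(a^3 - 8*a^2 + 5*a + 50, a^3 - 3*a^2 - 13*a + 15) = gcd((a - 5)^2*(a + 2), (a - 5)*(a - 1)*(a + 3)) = a - 5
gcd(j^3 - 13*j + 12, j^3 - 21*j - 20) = j + 4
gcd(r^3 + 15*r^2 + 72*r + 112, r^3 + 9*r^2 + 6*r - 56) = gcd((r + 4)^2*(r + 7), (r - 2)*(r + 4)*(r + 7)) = r^2 + 11*r + 28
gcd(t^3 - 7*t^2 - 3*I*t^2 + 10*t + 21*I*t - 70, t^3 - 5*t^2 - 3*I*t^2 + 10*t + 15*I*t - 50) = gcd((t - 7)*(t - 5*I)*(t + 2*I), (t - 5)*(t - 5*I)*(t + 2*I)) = t^2 - 3*I*t + 10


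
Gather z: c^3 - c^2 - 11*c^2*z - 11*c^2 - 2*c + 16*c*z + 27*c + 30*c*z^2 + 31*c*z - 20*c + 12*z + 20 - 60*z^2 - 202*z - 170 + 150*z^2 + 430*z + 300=c^3 - 12*c^2 + 5*c + z^2*(30*c + 90) + z*(-11*c^2 + 47*c + 240) + 150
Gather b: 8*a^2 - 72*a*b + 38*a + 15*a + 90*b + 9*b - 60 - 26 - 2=8*a^2 + 53*a + b*(99 - 72*a) - 88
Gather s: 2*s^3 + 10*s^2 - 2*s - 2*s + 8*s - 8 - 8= 2*s^3 + 10*s^2 + 4*s - 16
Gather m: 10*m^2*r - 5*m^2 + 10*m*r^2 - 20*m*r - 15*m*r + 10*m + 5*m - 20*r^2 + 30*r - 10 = m^2*(10*r - 5) + m*(10*r^2 - 35*r + 15) - 20*r^2 + 30*r - 10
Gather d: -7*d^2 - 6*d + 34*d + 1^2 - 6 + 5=-7*d^2 + 28*d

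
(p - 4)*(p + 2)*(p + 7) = p^3 + 5*p^2 - 22*p - 56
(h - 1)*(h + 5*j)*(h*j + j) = h^3*j + 5*h^2*j^2 - h*j - 5*j^2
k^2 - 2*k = k*(k - 2)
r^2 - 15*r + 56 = (r - 8)*(r - 7)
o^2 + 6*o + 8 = (o + 2)*(o + 4)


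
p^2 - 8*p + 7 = (p - 7)*(p - 1)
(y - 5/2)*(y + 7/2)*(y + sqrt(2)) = y^3 + y^2 + sqrt(2)*y^2 - 35*y/4 + sqrt(2)*y - 35*sqrt(2)/4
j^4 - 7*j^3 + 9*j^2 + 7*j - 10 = (j - 5)*(j - 2)*(j - 1)*(j + 1)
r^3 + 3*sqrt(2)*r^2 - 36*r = r*(r - 3*sqrt(2))*(r + 6*sqrt(2))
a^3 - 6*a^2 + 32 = (a - 4)^2*(a + 2)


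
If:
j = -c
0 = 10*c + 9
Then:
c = -9/10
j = 9/10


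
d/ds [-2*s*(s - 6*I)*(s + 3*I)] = -6*s^2 + 12*I*s - 36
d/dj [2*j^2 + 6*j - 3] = 4*j + 6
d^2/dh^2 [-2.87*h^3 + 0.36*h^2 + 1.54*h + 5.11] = 0.72 - 17.22*h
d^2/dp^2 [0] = 0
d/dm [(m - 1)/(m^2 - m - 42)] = (m^2 - m - (m - 1)*(2*m - 1) - 42)/(-m^2 + m + 42)^2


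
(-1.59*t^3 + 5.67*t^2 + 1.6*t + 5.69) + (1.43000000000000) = -1.59*t^3 + 5.67*t^2 + 1.6*t + 7.12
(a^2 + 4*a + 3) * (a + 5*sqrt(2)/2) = a^3 + 5*sqrt(2)*a^2/2 + 4*a^2 + 3*a + 10*sqrt(2)*a + 15*sqrt(2)/2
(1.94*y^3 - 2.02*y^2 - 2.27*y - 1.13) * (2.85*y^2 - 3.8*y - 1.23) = 5.529*y^5 - 13.129*y^4 - 1.1797*y^3 + 7.8901*y^2 + 7.0861*y + 1.3899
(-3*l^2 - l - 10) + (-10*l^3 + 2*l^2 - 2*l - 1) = -10*l^3 - l^2 - 3*l - 11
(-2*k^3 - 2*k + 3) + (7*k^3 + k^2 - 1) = 5*k^3 + k^2 - 2*k + 2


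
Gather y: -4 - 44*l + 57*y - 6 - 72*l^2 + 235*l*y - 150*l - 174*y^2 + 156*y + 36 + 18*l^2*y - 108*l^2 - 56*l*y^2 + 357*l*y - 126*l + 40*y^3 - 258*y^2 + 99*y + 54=-180*l^2 - 320*l + 40*y^3 + y^2*(-56*l - 432) + y*(18*l^2 + 592*l + 312) + 80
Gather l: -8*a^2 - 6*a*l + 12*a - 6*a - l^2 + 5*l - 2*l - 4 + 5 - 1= -8*a^2 + 6*a - l^2 + l*(3 - 6*a)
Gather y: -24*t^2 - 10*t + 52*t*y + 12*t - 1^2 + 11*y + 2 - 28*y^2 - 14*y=-24*t^2 + 2*t - 28*y^2 + y*(52*t - 3) + 1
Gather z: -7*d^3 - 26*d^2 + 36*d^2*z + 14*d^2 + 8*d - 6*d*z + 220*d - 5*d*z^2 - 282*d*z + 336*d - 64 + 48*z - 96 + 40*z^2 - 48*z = -7*d^3 - 12*d^2 + 564*d + z^2*(40 - 5*d) + z*(36*d^2 - 288*d) - 160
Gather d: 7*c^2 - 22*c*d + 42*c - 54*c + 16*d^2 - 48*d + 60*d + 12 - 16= 7*c^2 - 12*c + 16*d^2 + d*(12 - 22*c) - 4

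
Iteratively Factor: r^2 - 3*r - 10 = (r - 5)*(r + 2)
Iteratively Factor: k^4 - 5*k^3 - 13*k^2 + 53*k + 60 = (k + 1)*(k^3 - 6*k^2 - 7*k + 60) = (k + 1)*(k + 3)*(k^2 - 9*k + 20) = (k - 4)*(k + 1)*(k + 3)*(k - 5)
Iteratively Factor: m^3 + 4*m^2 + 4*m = (m + 2)*(m^2 + 2*m) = m*(m + 2)*(m + 2)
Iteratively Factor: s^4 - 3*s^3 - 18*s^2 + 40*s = (s)*(s^3 - 3*s^2 - 18*s + 40) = s*(s - 2)*(s^2 - s - 20) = s*(s - 5)*(s - 2)*(s + 4)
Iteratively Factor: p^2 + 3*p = (p + 3)*(p)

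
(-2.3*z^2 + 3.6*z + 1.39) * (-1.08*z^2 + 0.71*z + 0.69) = 2.484*z^4 - 5.521*z^3 - 0.5322*z^2 + 3.4709*z + 0.9591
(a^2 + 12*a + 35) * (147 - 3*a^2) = -3*a^4 - 36*a^3 + 42*a^2 + 1764*a + 5145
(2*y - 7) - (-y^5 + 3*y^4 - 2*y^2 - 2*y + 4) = y^5 - 3*y^4 + 2*y^2 + 4*y - 11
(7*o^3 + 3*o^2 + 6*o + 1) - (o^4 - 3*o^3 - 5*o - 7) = -o^4 + 10*o^3 + 3*o^2 + 11*o + 8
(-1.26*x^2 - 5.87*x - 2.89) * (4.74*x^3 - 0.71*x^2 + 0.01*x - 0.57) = -5.9724*x^5 - 26.9292*x^4 - 9.5435*x^3 + 2.7114*x^2 + 3.317*x + 1.6473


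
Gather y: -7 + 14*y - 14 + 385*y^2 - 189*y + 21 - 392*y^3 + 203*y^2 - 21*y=-392*y^3 + 588*y^2 - 196*y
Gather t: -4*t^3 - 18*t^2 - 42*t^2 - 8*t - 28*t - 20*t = -4*t^3 - 60*t^2 - 56*t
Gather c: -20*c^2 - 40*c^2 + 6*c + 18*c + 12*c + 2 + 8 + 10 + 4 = -60*c^2 + 36*c + 24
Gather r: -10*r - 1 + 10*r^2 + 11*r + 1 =10*r^2 + r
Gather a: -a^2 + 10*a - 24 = -a^2 + 10*a - 24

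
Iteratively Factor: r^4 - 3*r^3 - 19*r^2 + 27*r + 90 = (r - 3)*(r^3 - 19*r - 30) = (r - 3)*(r + 3)*(r^2 - 3*r - 10) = (r - 3)*(r + 2)*(r + 3)*(r - 5)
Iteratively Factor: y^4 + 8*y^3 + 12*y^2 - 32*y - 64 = (y + 4)*(y^3 + 4*y^2 - 4*y - 16) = (y + 4)^2*(y^2 - 4) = (y + 2)*(y + 4)^2*(y - 2)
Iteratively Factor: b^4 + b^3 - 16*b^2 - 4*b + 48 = (b + 2)*(b^3 - b^2 - 14*b + 24) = (b - 3)*(b + 2)*(b^2 + 2*b - 8) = (b - 3)*(b + 2)*(b + 4)*(b - 2)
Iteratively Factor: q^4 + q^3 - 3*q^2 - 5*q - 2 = (q + 1)*(q^3 - 3*q - 2) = (q + 1)^2*(q^2 - q - 2) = (q - 2)*(q + 1)^2*(q + 1)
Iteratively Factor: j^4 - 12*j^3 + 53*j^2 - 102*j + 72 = (j - 2)*(j^3 - 10*j^2 + 33*j - 36) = (j - 3)*(j - 2)*(j^2 - 7*j + 12) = (j - 3)^2*(j - 2)*(j - 4)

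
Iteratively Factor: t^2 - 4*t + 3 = (t - 3)*(t - 1)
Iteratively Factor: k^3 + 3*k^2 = (k + 3)*(k^2) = k*(k + 3)*(k)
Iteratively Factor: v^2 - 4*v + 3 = (v - 1)*(v - 3)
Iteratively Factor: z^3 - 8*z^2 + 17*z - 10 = (z - 1)*(z^2 - 7*z + 10) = (z - 5)*(z - 1)*(z - 2)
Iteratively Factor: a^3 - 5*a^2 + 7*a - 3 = (a - 3)*(a^2 - 2*a + 1) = (a - 3)*(a - 1)*(a - 1)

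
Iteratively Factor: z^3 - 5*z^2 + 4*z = (z)*(z^2 - 5*z + 4) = z*(z - 1)*(z - 4)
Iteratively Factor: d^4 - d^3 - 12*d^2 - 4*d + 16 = (d + 2)*(d^3 - 3*d^2 - 6*d + 8) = (d - 4)*(d + 2)*(d^2 + d - 2) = (d - 4)*(d + 2)^2*(d - 1)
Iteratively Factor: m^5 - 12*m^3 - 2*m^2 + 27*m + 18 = (m + 1)*(m^4 - m^3 - 11*m^2 + 9*m + 18) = (m - 2)*(m + 1)*(m^3 + m^2 - 9*m - 9) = (m - 2)*(m + 1)^2*(m^2 - 9) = (m - 3)*(m - 2)*(m + 1)^2*(m + 3)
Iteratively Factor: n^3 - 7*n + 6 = (n - 1)*(n^2 + n - 6) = (n - 2)*(n - 1)*(n + 3)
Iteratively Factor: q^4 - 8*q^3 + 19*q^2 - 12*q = (q - 1)*(q^3 - 7*q^2 + 12*q) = q*(q - 1)*(q^2 - 7*q + 12) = q*(q - 4)*(q - 1)*(q - 3)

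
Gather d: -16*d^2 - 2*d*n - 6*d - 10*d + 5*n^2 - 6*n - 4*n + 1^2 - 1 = -16*d^2 + d*(-2*n - 16) + 5*n^2 - 10*n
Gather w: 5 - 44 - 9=-48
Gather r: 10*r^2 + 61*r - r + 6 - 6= 10*r^2 + 60*r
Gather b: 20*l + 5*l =25*l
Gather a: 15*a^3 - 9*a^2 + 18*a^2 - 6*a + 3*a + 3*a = 15*a^3 + 9*a^2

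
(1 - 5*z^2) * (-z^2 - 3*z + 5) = 5*z^4 + 15*z^3 - 26*z^2 - 3*z + 5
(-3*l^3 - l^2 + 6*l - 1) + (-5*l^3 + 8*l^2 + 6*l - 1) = -8*l^3 + 7*l^2 + 12*l - 2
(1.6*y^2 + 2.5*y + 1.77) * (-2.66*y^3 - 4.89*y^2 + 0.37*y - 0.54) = -4.256*y^5 - 14.474*y^4 - 16.3412*y^3 - 8.5943*y^2 - 0.6951*y - 0.9558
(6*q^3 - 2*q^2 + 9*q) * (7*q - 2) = 42*q^4 - 26*q^3 + 67*q^2 - 18*q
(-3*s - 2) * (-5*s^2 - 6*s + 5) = 15*s^3 + 28*s^2 - 3*s - 10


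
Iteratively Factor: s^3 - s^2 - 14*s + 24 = (s + 4)*(s^2 - 5*s + 6) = (s - 3)*(s + 4)*(s - 2)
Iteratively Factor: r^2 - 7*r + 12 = (r - 3)*(r - 4)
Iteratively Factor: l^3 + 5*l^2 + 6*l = (l)*(l^2 + 5*l + 6) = l*(l + 2)*(l + 3)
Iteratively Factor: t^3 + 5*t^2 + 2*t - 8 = (t + 2)*(t^2 + 3*t - 4) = (t - 1)*(t + 2)*(t + 4)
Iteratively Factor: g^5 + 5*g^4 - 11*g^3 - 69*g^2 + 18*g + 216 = (g + 3)*(g^4 + 2*g^3 - 17*g^2 - 18*g + 72) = (g - 3)*(g + 3)*(g^3 + 5*g^2 - 2*g - 24) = (g - 3)*(g + 3)^2*(g^2 + 2*g - 8) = (g - 3)*(g - 2)*(g + 3)^2*(g + 4)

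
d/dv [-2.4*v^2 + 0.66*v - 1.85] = 0.66 - 4.8*v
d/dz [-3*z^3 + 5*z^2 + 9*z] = -9*z^2 + 10*z + 9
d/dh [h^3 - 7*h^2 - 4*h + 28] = 3*h^2 - 14*h - 4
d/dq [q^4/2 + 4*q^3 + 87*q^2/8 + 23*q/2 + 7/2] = 2*q^3 + 12*q^2 + 87*q/4 + 23/2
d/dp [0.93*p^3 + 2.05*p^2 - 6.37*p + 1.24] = 2.79*p^2 + 4.1*p - 6.37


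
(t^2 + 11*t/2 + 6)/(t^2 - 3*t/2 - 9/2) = (t + 4)/(t - 3)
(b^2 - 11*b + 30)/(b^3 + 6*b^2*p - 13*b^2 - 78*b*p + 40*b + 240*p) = (b - 6)/(b^2 + 6*b*p - 8*b - 48*p)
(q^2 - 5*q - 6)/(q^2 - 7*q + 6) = (q + 1)/(q - 1)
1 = 1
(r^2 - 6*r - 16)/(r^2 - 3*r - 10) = (r - 8)/(r - 5)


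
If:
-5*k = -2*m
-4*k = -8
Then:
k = 2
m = 5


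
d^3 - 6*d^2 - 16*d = d*(d - 8)*(d + 2)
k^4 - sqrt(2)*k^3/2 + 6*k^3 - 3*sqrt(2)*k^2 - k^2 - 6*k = k*(k + 6)*(k - sqrt(2))*(k + sqrt(2)/2)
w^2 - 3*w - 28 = (w - 7)*(w + 4)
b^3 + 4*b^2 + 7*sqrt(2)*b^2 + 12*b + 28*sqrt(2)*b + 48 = (b + 4)*(b + sqrt(2))*(b + 6*sqrt(2))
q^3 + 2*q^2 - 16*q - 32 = (q - 4)*(q + 2)*(q + 4)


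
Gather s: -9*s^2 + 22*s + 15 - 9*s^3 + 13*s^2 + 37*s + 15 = -9*s^3 + 4*s^2 + 59*s + 30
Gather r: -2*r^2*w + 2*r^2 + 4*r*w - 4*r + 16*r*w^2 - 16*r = r^2*(2 - 2*w) + r*(16*w^2 + 4*w - 20)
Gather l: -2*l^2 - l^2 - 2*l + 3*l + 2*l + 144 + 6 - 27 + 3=-3*l^2 + 3*l + 126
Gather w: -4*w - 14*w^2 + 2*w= -14*w^2 - 2*w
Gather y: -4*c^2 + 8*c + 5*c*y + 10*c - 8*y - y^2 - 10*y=-4*c^2 + 18*c - y^2 + y*(5*c - 18)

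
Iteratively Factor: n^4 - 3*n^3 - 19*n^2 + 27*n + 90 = (n + 2)*(n^3 - 5*n^2 - 9*n + 45) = (n - 5)*(n + 2)*(n^2 - 9) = (n - 5)*(n + 2)*(n + 3)*(n - 3)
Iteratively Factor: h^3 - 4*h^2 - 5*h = (h + 1)*(h^2 - 5*h) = h*(h + 1)*(h - 5)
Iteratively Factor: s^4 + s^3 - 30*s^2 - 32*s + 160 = (s + 4)*(s^3 - 3*s^2 - 18*s + 40) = (s - 2)*(s + 4)*(s^2 - s - 20) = (s - 5)*(s - 2)*(s + 4)*(s + 4)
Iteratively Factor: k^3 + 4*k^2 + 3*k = (k)*(k^2 + 4*k + 3) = k*(k + 1)*(k + 3)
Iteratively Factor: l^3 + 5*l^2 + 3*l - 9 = (l - 1)*(l^2 + 6*l + 9) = (l - 1)*(l + 3)*(l + 3)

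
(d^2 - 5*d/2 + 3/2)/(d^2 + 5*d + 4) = (2*d^2 - 5*d + 3)/(2*(d^2 + 5*d + 4))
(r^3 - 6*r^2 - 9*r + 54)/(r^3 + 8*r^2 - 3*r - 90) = (r^2 - 3*r - 18)/(r^2 + 11*r + 30)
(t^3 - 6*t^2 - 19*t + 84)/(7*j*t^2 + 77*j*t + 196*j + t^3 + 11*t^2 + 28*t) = (t^2 - 10*t + 21)/(7*j*t + 49*j + t^2 + 7*t)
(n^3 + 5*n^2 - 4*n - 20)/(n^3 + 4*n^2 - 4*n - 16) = (n + 5)/(n + 4)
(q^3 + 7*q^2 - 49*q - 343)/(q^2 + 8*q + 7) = (q^2 - 49)/(q + 1)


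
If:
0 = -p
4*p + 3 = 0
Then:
No Solution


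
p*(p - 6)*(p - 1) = p^3 - 7*p^2 + 6*p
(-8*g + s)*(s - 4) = -8*g*s + 32*g + s^2 - 4*s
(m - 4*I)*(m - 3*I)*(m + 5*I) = m^3 - 2*I*m^2 + 23*m - 60*I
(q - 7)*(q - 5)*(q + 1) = q^3 - 11*q^2 + 23*q + 35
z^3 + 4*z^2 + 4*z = z*(z + 2)^2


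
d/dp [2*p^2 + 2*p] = 4*p + 2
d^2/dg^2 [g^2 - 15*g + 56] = 2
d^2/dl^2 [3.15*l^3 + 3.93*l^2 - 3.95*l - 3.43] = 18.9*l + 7.86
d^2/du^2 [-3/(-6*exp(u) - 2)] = 9*(3*exp(u) - 1)*exp(u)/(2*(3*exp(u) + 1)^3)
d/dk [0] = 0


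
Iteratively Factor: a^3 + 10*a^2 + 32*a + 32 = (a + 4)*(a^2 + 6*a + 8) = (a + 2)*(a + 4)*(a + 4)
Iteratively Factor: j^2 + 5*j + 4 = (j + 1)*(j + 4)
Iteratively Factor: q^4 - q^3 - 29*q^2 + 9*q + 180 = (q - 3)*(q^3 + 2*q^2 - 23*q - 60) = (q - 3)*(q + 4)*(q^2 - 2*q - 15) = (q - 3)*(q + 3)*(q + 4)*(q - 5)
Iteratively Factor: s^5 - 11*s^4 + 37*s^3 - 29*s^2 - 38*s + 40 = (s - 4)*(s^4 - 7*s^3 + 9*s^2 + 7*s - 10) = (s - 5)*(s - 4)*(s^3 - 2*s^2 - s + 2) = (s - 5)*(s - 4)*(s - 2)*(s^2 - 1) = (s - 5)*(s - 4)*(s - 2)*(s - 1)*(s + 1)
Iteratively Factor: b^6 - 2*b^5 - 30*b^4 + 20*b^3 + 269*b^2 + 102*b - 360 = (b + 3)*(b^5 - 5*b^4 - 15*b^3 + 65*b^2 + 74*b - 120) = (b + 2)*(b + 3)*(b^4 - 7*b^3 - b^2 + 67*b - 60) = (b - 5)*(b + 2)*(b + 3)*(b^3 - 2*b^2 - 11*b + 12) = (b - 5)*(b + 2)*(b + 3)^2*(b^2 - 5*b + 4) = (b - 5)*(b - 1)*(b + 2)*(b + 3)^2*(b - 4)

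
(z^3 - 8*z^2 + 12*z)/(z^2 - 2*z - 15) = z*(-z^2 + 8*z - 12)/(-z^2 + 2*z + 15)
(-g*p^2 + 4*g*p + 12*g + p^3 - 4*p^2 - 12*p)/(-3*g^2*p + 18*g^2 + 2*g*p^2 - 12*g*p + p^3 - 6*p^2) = (p + 2)/(3*g + p)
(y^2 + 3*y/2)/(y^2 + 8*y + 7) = y*(2*y + 3)/(2*(y^2 + 8*y + 7))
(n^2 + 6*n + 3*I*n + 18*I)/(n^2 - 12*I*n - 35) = (n^2 + 3*n*(2 + I) + 18*I)/(n^2 - 12*I*n - 35)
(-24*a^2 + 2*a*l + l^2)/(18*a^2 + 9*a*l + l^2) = (-4*a + l)/(3*a + l)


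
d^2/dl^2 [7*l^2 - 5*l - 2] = 14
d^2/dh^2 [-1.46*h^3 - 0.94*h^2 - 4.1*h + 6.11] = -8.76*h - 1.88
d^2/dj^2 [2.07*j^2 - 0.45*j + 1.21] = 4.14000000000000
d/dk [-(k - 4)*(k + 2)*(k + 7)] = -3*k^2 - 10*k + 22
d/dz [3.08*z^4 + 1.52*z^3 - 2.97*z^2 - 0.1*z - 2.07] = 12.32*z^3 + 4.56*z^2 - 5.94*z - 0.1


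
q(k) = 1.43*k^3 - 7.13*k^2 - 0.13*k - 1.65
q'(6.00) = 68.75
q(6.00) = 49.77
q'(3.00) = -4.30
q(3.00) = -27.60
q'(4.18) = 15.22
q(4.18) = -22.33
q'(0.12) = -1.78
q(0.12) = -1.77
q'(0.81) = -8.87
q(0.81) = -5.67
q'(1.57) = -11.94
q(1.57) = -13.89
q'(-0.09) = 1.19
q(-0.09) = -1.70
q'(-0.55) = 9.01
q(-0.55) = -3.97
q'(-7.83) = 374.54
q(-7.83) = -1124.23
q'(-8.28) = 412.06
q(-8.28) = -1301.15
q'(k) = 4.29*k^2 - 14.26*k - 0.13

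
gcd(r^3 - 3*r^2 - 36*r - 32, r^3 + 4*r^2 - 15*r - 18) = r + 1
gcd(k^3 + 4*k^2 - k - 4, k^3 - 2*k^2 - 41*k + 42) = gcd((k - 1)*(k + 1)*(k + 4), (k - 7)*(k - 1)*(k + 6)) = k - 1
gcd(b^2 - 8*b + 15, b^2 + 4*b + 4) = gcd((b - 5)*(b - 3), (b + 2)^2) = 1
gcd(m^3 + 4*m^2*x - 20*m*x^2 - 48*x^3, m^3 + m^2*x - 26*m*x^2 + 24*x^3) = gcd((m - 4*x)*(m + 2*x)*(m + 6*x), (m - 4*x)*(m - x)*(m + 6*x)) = -m^2 - 2*m*x + 24*x^2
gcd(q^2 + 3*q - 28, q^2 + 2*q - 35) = q + 7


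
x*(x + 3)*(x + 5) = x^3 + 8*x^2 + 15*x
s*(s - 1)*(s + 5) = s^3 + 4*s^2 - 5*s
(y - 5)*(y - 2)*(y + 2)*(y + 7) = y^4 + 2*y^3 - 39*y^2 - 8*y + 140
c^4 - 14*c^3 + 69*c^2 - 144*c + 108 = (c - 6)*(c - 3)^2*(c - 2)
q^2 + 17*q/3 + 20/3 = (q + 5/3)*(q + 4)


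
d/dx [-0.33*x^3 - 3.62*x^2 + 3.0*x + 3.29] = -0.99*x^2 - 7.24*x + 3.0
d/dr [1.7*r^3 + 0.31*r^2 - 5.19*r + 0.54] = 5.1*r^2 + 0.62*r - 5.19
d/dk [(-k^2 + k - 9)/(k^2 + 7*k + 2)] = (-8*k^2 + 14*k + 65)/(k^4 + 14*k^3 + 53*k^2 + 28*k + 4)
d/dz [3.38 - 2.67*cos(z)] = 2.67*sin(z)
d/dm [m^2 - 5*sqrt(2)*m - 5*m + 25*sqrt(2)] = 2*m - 5*sqrt(2) - 5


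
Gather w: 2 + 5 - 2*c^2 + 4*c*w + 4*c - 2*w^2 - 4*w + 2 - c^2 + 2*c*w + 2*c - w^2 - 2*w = -3*c^2 + 6*c - 3*w^2 + w*(6*c - 6) + 9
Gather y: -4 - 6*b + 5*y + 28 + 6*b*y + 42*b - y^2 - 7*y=36*b - y^2 + y*(6*b - 2) + 24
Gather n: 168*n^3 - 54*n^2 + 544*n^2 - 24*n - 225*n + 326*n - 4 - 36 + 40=168*n^3 + 490*n^2 + 77*n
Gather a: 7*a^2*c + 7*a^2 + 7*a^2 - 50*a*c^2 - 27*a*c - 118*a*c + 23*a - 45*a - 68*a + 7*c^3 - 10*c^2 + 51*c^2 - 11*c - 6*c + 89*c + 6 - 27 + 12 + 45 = a^2*(7*c + 14) + a*(-50*c^2 - 145*c - 90) + 7*c^3 + 41*c^2 + 72*c + 36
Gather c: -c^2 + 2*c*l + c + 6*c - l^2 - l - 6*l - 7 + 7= -c^2 + c*(2*l + 7) - l^2 - 7*l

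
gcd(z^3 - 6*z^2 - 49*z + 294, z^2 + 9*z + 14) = z + 7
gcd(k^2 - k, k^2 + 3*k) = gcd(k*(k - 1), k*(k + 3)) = k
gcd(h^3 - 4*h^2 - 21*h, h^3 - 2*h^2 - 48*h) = h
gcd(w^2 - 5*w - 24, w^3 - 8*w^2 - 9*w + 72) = w^2 - 5*w - 24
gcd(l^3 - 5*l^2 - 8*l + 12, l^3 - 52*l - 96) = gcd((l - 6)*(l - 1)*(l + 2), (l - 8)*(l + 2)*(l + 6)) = l + 2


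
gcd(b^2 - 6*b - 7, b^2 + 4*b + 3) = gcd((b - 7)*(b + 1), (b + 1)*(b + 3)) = b + 1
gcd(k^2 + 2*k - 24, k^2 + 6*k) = k + 6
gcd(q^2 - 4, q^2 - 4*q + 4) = q - 2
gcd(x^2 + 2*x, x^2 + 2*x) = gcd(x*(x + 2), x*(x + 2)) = x^2 + 2*x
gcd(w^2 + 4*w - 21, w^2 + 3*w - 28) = w + 7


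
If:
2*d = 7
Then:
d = 7/2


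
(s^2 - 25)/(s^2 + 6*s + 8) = (s^2 - 25)/(s^2 + 6*s + 8)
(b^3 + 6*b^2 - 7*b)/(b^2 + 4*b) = (b^2 + 6*b - 7)/(b + 4)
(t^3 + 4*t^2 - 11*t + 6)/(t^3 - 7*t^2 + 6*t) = (t^2 + 5*t - 6)/(t*(t - 6))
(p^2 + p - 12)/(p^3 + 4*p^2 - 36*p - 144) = (p - 3)/(p^2 - 36)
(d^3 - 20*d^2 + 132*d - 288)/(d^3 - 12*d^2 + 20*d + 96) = (d - 6)/(d + 2)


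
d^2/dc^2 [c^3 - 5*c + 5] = 6*c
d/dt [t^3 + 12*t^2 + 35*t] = 3*t^2 + 24*t + 35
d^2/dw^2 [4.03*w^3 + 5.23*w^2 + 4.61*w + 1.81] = 24.18*w + 10.46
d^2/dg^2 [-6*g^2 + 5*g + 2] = -12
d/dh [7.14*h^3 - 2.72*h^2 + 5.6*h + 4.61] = 21.42*h^2 - 5.44*h + 5.6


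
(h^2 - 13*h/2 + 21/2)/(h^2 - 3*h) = (h - 7/2)/h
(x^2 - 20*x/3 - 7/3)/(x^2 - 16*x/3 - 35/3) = (3*x + 1)/(3*x + 5)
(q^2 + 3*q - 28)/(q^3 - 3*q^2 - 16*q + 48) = (q + 7)/(q^2 + q - 12)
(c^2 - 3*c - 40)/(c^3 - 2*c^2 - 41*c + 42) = (c^2 - 3*c - 40)/(c^3 - 2*c^2 - 41*c + 42)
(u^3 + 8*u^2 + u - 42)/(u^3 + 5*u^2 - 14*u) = (u + 3)/u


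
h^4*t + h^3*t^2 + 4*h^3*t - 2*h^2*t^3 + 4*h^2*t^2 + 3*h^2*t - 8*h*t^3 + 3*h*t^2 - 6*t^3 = (h + 3)*(h - t)*(h + 2*t)*(h*t + t)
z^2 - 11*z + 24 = (z - 8)*(z - 3)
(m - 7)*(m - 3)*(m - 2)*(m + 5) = m^4 - 7*m^3 - 19*m^2 + 163*m - 210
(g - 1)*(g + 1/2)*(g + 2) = g^3 + 3*g^2/2 - 3*g/2 - 1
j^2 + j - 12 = (j - 3)*(j + 4)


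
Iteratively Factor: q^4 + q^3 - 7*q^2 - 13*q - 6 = (q + 1)*(q^3 - 7*q - 6) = (q + 1)*(q + 2)*(q^2 - 2*q - 3) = (q - 3)*(q + 1)*(q + 2)*(q + 1)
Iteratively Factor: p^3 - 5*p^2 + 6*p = (p - 3)*(p^2 - 2*p) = p*(p - 3)*(p - 2)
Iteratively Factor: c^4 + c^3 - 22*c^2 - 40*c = (c - 5)*(c^3 + 6*c^2 + 8*c) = c*(c - 5)*(c^2 + 6*c + 8) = c*(c - 5)*(c + 2)*(c + 4)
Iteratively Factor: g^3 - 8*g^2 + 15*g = (g)*(g^2 - 8*g + 15) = g*(g - 3)*(g - 5)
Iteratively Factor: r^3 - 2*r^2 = (r)*(r^2 - 2*r) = r*(r - 2)*(r)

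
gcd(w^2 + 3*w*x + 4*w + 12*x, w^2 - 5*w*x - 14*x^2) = 1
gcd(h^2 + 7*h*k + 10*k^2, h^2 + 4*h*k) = 1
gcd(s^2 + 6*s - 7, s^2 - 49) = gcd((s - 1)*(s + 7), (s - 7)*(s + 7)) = s + 7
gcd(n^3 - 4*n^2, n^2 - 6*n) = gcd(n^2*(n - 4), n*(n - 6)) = n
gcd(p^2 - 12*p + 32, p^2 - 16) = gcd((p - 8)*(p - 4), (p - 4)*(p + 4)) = p - 4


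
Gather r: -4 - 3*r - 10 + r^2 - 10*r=r^2 - 13*r - 14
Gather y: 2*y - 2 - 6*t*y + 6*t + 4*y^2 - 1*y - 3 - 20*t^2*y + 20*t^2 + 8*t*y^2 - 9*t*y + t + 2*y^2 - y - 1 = 20*t^2 + 7*t + y^2*(8*t + 6) + y*(-20*t^2 - 15*t) - 6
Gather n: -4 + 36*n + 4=36*n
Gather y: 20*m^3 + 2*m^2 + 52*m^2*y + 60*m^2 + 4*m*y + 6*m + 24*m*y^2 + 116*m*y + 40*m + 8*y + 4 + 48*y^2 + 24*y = 20*m^3 + 62*m^2 + 46*m + y^2*(24*m + 48) + y*(52*m^2 + 120*m + 32) + 4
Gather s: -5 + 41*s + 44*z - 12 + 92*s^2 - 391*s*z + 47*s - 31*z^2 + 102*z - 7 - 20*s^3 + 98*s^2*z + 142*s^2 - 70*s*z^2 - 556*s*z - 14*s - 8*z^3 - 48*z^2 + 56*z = -20*s^3 + s^2*(98*z + 234) + s*(-70*z^2 - 947*z + 74) - 8*z^3 - 79*z^2 + 202*z - 24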